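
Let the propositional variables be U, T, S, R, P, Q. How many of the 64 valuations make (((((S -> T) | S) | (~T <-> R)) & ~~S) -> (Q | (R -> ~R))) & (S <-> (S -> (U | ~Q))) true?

16

Initial set: {((((((S -> T) | S) | (~T <-> R)) & ~~S) -> (Q | (R -> ~R))) & (S <-> (S -> (U | ~Q))))}.
((((((S -> T) | S) | (~T <-> R)) & ~~S) -> (Q | (R -> ~R))) & (S <-> (S -> (U | ~Q)))): α-rule — add (((((S -> T) | S) | (~T <-> R)) & ~~S) -> (Q | (R -> ~R))), (S <-> (S -> (U | ~Q))).
(((((S -> T) | S) | (~T <-> R)) & ~~S) -> (Q | (R -> ~R))): β-rule — branch into ~((((S -> T) | S) | (~T <-> R)) & ~~S)  //  (Q | (R -> ~R)).
  branch 1 (add ~((((S -> T) | S) | (~T <-> R)) & ~~S)):
    (S <-> (S -> (U | ~Q))): β-rule — branch into S, (S -> (U | ~Q))  //  ~S, ~(S -> (U | ~Q)).
      branch 1.1 (add S, (S -> (U | ~Q))):
        ~((((S -> T) | S) | (~T <-> R)) & ~~S): β-rule — branch into ~(((S -> T) | S) | (~T <-> R))  //  ~~~S.
          branch 1.1.1 (add ~(((S -> T) | S) | (~T <-> R))):
            ~(((S -> T) | S) | (~T <-> R)): α-rule — add ~((S -> T) | S), ~(~T <-> R).
            ~((S -> T) | S): α-rule — add ~(S -> T), ~S.
            × closes — contains both S and ~S.
          branch 1.1.2 (add ~~~S):
            ~~~S: drop double negation, giving ~S.
            × closes — contains both S and ~S.
      branch 1.2 (add ~S, ~(S -> (U | ~Q))):
        ~(S -> (U | ~Q)): α-rule — add S, ~(U | ~Q).
        × closes — contains both S and ~S.
  branch 2 (add (Q | (R -> ~R))):
    (S <-> (S -> (U | ~Q))): β-rule — branch into S, (S -> (U | ~Q))  //  ~S, ~(S -> (U | ~Q)).
      branch 2.1 (add S, (S -> (U | ~Q))):
        (Q | (R -> ~R)): β-rule — branch into Q  //  (R -> ~R).
          branch 2.1.1 (add Q):
            (S -> (U | ~Q)): β-rule — branch into ~S  //  (U | ~Q).
              branch 2.1.1.1 (add ~S):
                × closes — contains both S and ~S.
              branch 2.1.1.2 (add (U | ~Q)):
                (U | ~Q): β-rule — branch into U  //  ~Q.
                  branch 2.1.1.2.1 (add U):
                    ○ open, literals {Q=T, S=T, U=T}.
                  branch 2.1.1.2.2 (add ~Q):
                    × closes — contains both Q and ~Q.
          branch 2.1.2 (add (R -> ~R)):
            (S -> (U | ~Q)): β-rule — branch into ~S  //  (U | ~Q).
              branch 2.1.2.1 (add ~S):
                × closes — contains both S and ~S.
              branch 2.1.2.2 (add (U | ~Q)):
                (R -> ~R): β-rule — branch into ~R  //  ~R.
                  branch 2.1.2.2.1 (add ~R):
                    (U | ~Q): β-rule — branch into U  //  ~Q.
                      branch 2.1.2.2.1.1 (add U):
                        ○ open, literals {R=F, S=T, U=T}.
                      branch 2.1.2.2.1.2 (add ~Q):
                        ○ open, literals {Q=F, R=F, S=T}.
                  branch 2.1.2.2.2 (add ~R):
                    (U | ~Q): β-rule — branch into U  //  ~Q.
                      branch 2.1.2.2.2.1 (add U):
                        ○ open, literals {R=F, S=T, U=T}.
                      branch 2.1.2.2.2.2 (add ~Q):
                        ○ open, literals {Q=F, R=F, S=T}.
      branch 2.2 (add ~S, ~(S -> (U | ~Q))):
        ~(S -> (U | ~Q)): α-rule — add S, ~(U | ~Q).
        × closes — contains both S and ~S.
7 branches closed, 5 open.
Each open branch fixes some atoms; the unmentioned ones are free. Counting distinct full assignments: branch {Q=T, S=T, U=T} (T, R, P) contributes 8 new; branch {R=F, S=T, U=T} (T, P, Q) contributes 4 new; branch {Q=F, R=F, S=T} (U, T, P) contributes 4 new; branch {R=F, S=T, U=T} (T, P, Q) contributes 0 new; branch {Q=F, R=F, S=T} (U, T, P) contributes 0 new. Total: 16.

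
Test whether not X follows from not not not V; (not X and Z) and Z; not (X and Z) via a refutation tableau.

Initial set: {not not not V; ((not X and Z) and Z); not (X and Z); not not X}.
not not not V: drop double negation, giving not V.
((not X and Z) and Z): α-rule — add (not X and Z), Z.
(not X and Z): α-rule — add not X, Z.
× closes — contains both X and not X.
All 1 branch closes.
Every branch closed, so the premises entail the conclusion.

Yes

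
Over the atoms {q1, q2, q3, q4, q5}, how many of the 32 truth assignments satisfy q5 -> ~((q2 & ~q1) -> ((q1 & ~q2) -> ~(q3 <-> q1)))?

Initial set: {T (q5 -> ~((q2 & ~q1) -> ((q1 & ~q2) -> ~(q3 <-> q1))))}.
T (q5 -> ~((q2 & ~q1) -> ((q1 & ~q2) -> ~(q3 <-> q1)))): β-rule — branch into F q5  //  T ~((q2 & ~q1) -> ((q1 & ~q2) -> ~(q3 <-> q1))).
  branch 1 (add F q5):
    ○ open, literals {q5=0}.
  branch 2 (add T ~((q2 & ~q1) -> ((q1 & ~q2) -> ~(q3 <-> q1)))):
    T ~((q2 & ~q1) -> ((q1 & ~q2) -> ~(q3 <-> q1))): α-rule — add T (q2 & ~q1), F ((q1 & ~q2) -> ~(q3 <-> q1)).
    T (q2 & ~q1): α-rule — add T q2, T ~q1.
    F ((q1 & ~q2) -> ~(q3 <-> q1)): α-rule — add T (q1 & ~q2), F ~(q3 <-> q1).
    T (q1 & ~q2): α-rule — add T q1, T ~q2.
    × closes — contains both q1 and ~q1.
1 branch closed, 1 open.
Each open branch fixes some atoms; the unmentioned ones are free. Counting distinct full assignments: branch {q5=0} (q1, q2, q3, q4) contributes 16 new. Total: 16.

16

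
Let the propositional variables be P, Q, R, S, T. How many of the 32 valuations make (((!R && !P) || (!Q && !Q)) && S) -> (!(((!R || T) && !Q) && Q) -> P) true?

26

Initial set: {T ((((!R && !P) || (!Q && !Q)) && S) -> (!(((!R || T) && !Q) && Q) -> P))}.
T ((((!R && !P) || (!Q && !Q)) && S) -> (!(((!R || T) && !Q) && Q) -> P)): β-rule — branch into F (((!R && !P) || (!Q && !Q)) && S)  //  T (!(((!R || T) && !Q) && Q) -> P).
  branch 1 (add F (((!R && !P) || (!Q && !Q)) && S)):
    F (((!R && !P) || (!Q && !Q)) && S): β-rule — branch into F ((!R && !P) || (!Q && !Q))  //  F S.
      branch 1.1 (add F ((!R && !P) || (!Q && !Q))):
        F ((!R && !P) || (!Q && !Q)): α-rule — add F (!R && !P), F (!Q && !Q).
        F (!R && !P): β-rule — branch into F !R  //  F !P.
          branch 1.1.1 (add F !R):
            F (!Q && !Q): β-rule — branch into F !Q  //  F !Q.
              branch 1.1.1.1 (add F !Q):
                ○ open, literals {Q=true, R=true}.
              branch 1.1.1.2 (add F !Q):
                ○ open, literals {Q=true, R=true}.
          branch 1.1.2 (add F !P):
            F (!Q && !Q): β-rule — branch into F !Q  //  F !Q.
              branch 1.1.2.1 (add F !Q):
                ○ open, literals {P=true, Q=true}.
              branch 1.1.2.2 (add F !Q):
                ○ open, literals {P=true, Q=true}.
      branch 1.2 (add F S):
        ○ open, literals {S=false}.
  branch 2 (add T (!(((!R || T) && !Q) && Q) -> P)):
    T (!(((!R || T) && !Q) && Q) -> P): β-rule — branch into F !(((!R || T) && !Q) && Q)  //  T P.
      branch 2.1 (add F !(((!R || T) && !Q) && Q)):
        F !(((!R || T) && !Q) && Q): α-rule — add T ((!R || T) && !Q), T Q.
        T ((!R || T) && !Q): α-rule — add T (!R || T), T !Q.
        × closes — contains both Q and !Q.
      branch 2.2 (add T P):
        ○ open, literals {P=true}.
1 branch closed, 6 open.
Each open branch fixes some atoms; the unmentioned ones are free. Counting distinct full assignments: branch {Q=true, R=true} (P, S, T) contributes 8 new; branch {Q=true, R=true} (P, S, T) contributes 0 new; branch {P=true, Q=true} (R, S, T) contributes 4 new; branch {P=true, Q=true} (R, S, T) contributes 0 new; branch {S=false} (P, Q, R, T) contributes 10 new; branch {P=true} (Q, R, S, T) contributes 4 new. Total: 26.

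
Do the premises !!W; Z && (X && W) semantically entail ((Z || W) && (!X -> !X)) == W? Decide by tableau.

Yes

Initial set: {!!W; (Z && (X && W)); !(((Z || W) && (!X -> !X)) == W)}.
!!W: drop double negation, giving W.
(Z && (X && W)): α-rule — add Z, (X && W).
(X && W): α-rule — add X, W.
!(((Z || W) && (!X -> !X)) == W): β-rule — branch into ((Z || W) && (!X -> !X)), !W  //  !((Z || W) && (!X -> !X)), W.
  branch 1 (add ((Z || W) && (!X -> !X)), !W):
    × closes — contains both W and !W.
  branch 2 (add !((Z || W) && (!X -> !X)), W):
    !((Z || W) && (!X -> !X)): β-rule — branch into !(Z || W)  //  !(!X -> !X).
      branch 2.1 (add !(Z || W)):
        !(Z || W): α-rule — add !Z, !W.
        × closes — contains both Z and !Z.
      branch 2.2 (add !(!X -> !X)):
        !(!X -> !X): α-rule — add !X, !!X.
        × closes — contains both X and !X.
All 3 branches close.
Every branch closed, so the premises entail the conclusion.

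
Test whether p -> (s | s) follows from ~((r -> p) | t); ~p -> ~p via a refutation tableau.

Initial set: {T ~((r -> p) | t); T (~p -> ~p); F (p -> (s | s))}.
T ~((r -> p) | t): α-rule — add F (r -> p), F t.
F (p -> (s | s)): α-rule — add T p, F (s | s).
F (r -> p): α-rule — add T r, F p.
× closes — contains both p and ~p.
All 1 branch closes.
Every branch closed, so the premises entail the conclusion.

Yes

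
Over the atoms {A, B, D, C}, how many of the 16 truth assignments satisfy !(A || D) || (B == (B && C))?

13

Initial set: {(!(A || D) || (B == (B && C)))}.
(!(A || D) || (B == (B && C))): β-rule — branch into !(A || D)  //  (B == (B && C)).
  branch 1 (add !(A || D)):
    !(A || D): α-rule — add !A, !D.
    ○ open, literals {A=false, D=false}.
  branch 2 (add (B == (B && C))):
    (B == (B && C)): β-rule — branch into B, (B && C)  //  !B, !(B && C).
      branch 2.1 (add B, (B && C)):
        (B && C): α-rule — add B, C.
        ○ open, literals {B=true, C=true}.
      branch 2.2 (add !B, !(B && C)):
        !(B && C): β-rule — branch into !B  //  !C.
          branch 2.2.1 (add !B):
            ○ open, literals {B=false}.
          branch 2.2.2 (add !C):
            ○ open, literals {B=false, C=false}.
0 branches closed, 4 open.
Each open branch fixes some atoms; the unmentioned ones are free. Counting distinct full assignments: branch {A=false, D=false} (B, C) contributes 4 new; branch {B=true, C=true} (A, D) contributes 3 new; branch {B=false} (A, D, C) contributes 6 new; branch {B=false, C=false} (A, D) contributes 0 new. Total: 13.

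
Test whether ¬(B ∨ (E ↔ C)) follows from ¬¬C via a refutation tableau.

No

Initial set: {¬¬C; ¬¬(B ∨ (E ↔ C))}.
¬¬C: drop double negation, giving C.
¬¬(B ∨ (E ↔ C)): β-rule — branch into B  //  (E ↔ C).
  branch 1 (add B):
    ○ open, literals {B=true, C=true}.
  branch 2 (add (E ↔ C)):
    (E ↔ C): β-rule — branch into E, C  //  ¬E, ¬C.
      branch 2.1 (add E, C):
        ○ open, literals {C=true, E=true}.
      branch 2.2 (add ¬E, ¬C):
        × closes — contains both C and ¬C.
1 branch closed, 2 open.
An open branch gives a countermodel: B=true, C=true (unmentioned atoms arbitrary); the premises hold there but the conclusion fails.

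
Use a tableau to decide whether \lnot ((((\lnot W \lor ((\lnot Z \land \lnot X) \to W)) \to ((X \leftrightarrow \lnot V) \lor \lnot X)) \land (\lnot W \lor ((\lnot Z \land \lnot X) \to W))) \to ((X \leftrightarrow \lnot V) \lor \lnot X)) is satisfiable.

Unsatisfiable

Initial set: {\lnot ((((\lnot W \lor ((\lnot Z \land \lnot X) \to W)) \to ((X \leftrightarrow \lnot V) \lor \lnot X)) \land (\lnot W \lor ((\lnot Z \land \lnot X) \to W))) \to ((X \leftrightarrow \lnot V) \lor \lnot X))}.
\lnot ((((\lnot W \lor ((\lnot Z \land \lnot X) \to W)) \to ((X \leftrightarrow \lnot V) \lor \lnot X)) \land (\lnot W \lor ((\lnot Z \land \lnot X) \to W))) \to ((X \leftrightarrow \lnot V) \lor \lnot X)): α-rule — add (((\lnot W \lor ((\lnot Z \land \lnot X) \to W)) \to ((X \leftrightarrow \lnot V) \lor \lnot X)) \land (\lnot W \lor ((\lnot Z \land \lnot X) \to W))), \lnot ((X \leftrightarrow \lnot V) \lor \lnot X).
(((\lnot W \lor ((\lnot Z \land \lnot X) \to W)) \to ((X \leftrightarrow \lnot V) \lor \lnot X)) \land (\lnot W \lor ((\lnot Z \land \lnot X) \to W))): α-rule — add ((\lnot W \lor ((\lnot Z \land \lnot X) \to W)) \to ((X \leftrightarrow \lnot V) \lor \lnot X)), (\lnot W \lor ((\lnot Z \land \lnot X) \to W)).
\lnot ((X \leftrightarrow \lnot V) \lor \lnot X): α-rule — add \lnot (X \leftrightarrow \lnot V), \lnot \lnot X.
((\lnot W \lor ((\lnot Z \land \lnot X) \to W)) \to ((X \leftrightarrow \lnot V) \lor \lnot X)): β-rule — branch into \lnot (\lnot W \lor ((\lnot Z \land \lnot X) \to W))  //  ((X \leftrightarrow \lnot V) \lor \lnot X).
  branch 1 (add \lnot (\lnot W \lor ((\lnot Z \land \lnot X) \to W))):
    \lnot (\lnot W \lor ((\lnot Z \land \lnot X) \to W)): α-rule — add \lnot \lnot W, \lnot ((\lnot Z \land \lnot X) \to W).
    \lnot ((\lnot Z \land \lnot X) \to W): α-rule — add (\lnot Z \land \lnot X), \lnot W.
    × closes — contains both W and \lnot W.
  branch 2 (add ((X \leftrightarrow \lnot V) \lor \lnot X)):
    (\lnot W \lor ((\lnot Z \land \lnot X) \to W)): β-rule — branch into \lnot W  //  ((\lnot Z \land \lnot X) \to W).
      branch 2.1 (add \lnot W):
        \lnot (X \leftrightarrow \lnot V): β-rule — branch into X, \lnot \lnot V  //  \lnot X, \lnot V.
          branch 2.1.1 (add X, \lnot \lnot V):
            ((X \leftrightarrow \lnot V) \lor \lnot X): β-rule — branch into (X \leftrightarrow \lnot V)  //  \lnot X.
              branch 2.1.1.1 (add (X \leftrightarrow \lnot V)):
                (X \leftrightarrow \lnot V): β-rule — branch into X, \lnot V  //  \lnot X, \lnot \lnot V.
                  branch 2.1.1.1.1 (add X, \lnot V):
                    × closes — contains both V and \lnot V.
                  branch 2.1.1.1.2 (add \lnot X, \lnot \lnot V):
                    × closes — contains both X and \lnot X.
              branch 2.1.1.2 (add \lnot X):
                × closes — contains both X and \lnot X.
          branch 2.1.2 (add \lnot X, \lnot V):
            × closes — contains both X and \lnot X.
      branch 2.2 (add ((\lnot Z \land \lnot X) \to W)):
        \lnot (X \leftrightarrow \lnot V): β-rule — branch into X, \lnot \lnot V  //  \lnot X, \lnot V.
          branch 2.2.1 (add X, \lnot \lnot V):
            ((X \leftrightarrow \lnot V) \lor \lnot X): β-rule — branch into (X \leftrightarrow \lnot V)  //  \lnot X.
              branch 2.2.1.1 (add (X \leftrightarrow \lnot V)):
                ((\lnot Z \land \lnot X) \to W): β-rule — branch into \lnot (\lnot Z \land \lnot X)  //  W.
                  branch 2.2.1.1.1 (add \lnot (\lnot Z \land \lnot X)):
                    (X \leftrightarrow \lnot V): β-rule — branch into X, \lnot V  //  \lnot X, \lnot \lnot V.
                      branch 2.2.1.1.1.1 (add X, \lnot V):
                        × closes — contains both V and \lnot V.
                      branch 2.2.1.1.1.2 (add \lnot X, \lnot \lnot V):
                        × closes — contains both X and \lnot X.
                  branch 2.2.1.1.2 (add W):
                    (X \leftrightarrow \lnot V): β-rule — branch into X, \lnot V  //  \lnot X, \lnot \lnot V.
                      branch 2.2.1.1.2.1 (add X, \lnot V):
                        × closes — contains both V and \lnot V.
                      branch 2.2.1.1.2.2 (add \lnot X, \lnot \lnot V):
                        × closes — contains both X and \lnot X.
              branch 2.2.1.2 (add \lnot X):
                × closes — contains both X and \lnot X.
          branch 2.2.2 (add \lnot X, \lnot V):
            × closes — contains both X and \lnot X.
All 11 branches close.
Every branch closed; the formula is unsatisfiable.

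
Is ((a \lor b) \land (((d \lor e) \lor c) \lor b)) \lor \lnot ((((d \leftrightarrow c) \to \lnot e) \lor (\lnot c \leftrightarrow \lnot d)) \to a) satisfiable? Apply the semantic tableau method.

Satisfiable

Initial set: {(((a \lor b) \land (((d \lor e) \lor c) \lor b)) \lor \lnot ((((d \leftrightarrow c) \to \lnot e) \lor (\lnot c \leftrightarrow \lnot d)) \to a))}.
(((a \lor b) \land (((d \lor e) \lor c) \lor b)) \lor \lnot ((((d \leftrightarrow c) \to \lnot e) \lor (\lnot c \leftrightarrow \lnot d)) \to a)): β-rule — branch into ((a \lor b) \land (((d \lor e) \lor c) \lor b))  //  \lnot ((((d \leftrightarrow c) \to \lnot e) \lor (\lnot c \leftrightarrow \lnot d)) \to a).
  branch 1 (add ((a \lor b) \land (((d \lor e) \lor c) \lor b))):
    ((a \lor b) \land (((d \lor e) \lor c) \lor b)): α-rule — add (a \lor b), (((d \lor e) \lor c) \lor b).
    (a \lor b): β-rule — branch into a  //  b.
      branch 1.1 (add a):
        (((d \lor e) \lor c) \lor b): β-rule — branch into ((d \lor e) \lor c)  //  b.
          branch 1.1.1 (add ((d \lor e) \lor c)):
            ((d \lor e) \lor c): β-rule — branch into (d \lor e)  //  c.
              branch 1.1.1.1 (add (d \lor e)):
                (d \lor e): β-rule — branch into d  //  e.
                  branch 1.1.1.1.1 (add d):
                    ○ open, literals {a=T, d=T}.
                  branch 1.1.1.1.2 (add e):
                    ○ open, literals {a=T, e=T}.
              branch 1.1.1.2 (add c):
                ○ open, literals {a=T, c=T}.
          branch 1.1.2 (add b):
            ○ open, literals {a=T, b=T}.
      branch 1.2 (add b):
        (((d \lor e) \lor c) \lor b): β-rule — branch into ((d \lor e) \lor c)  //  b.
          branch 1.2.1 (add ((d \lor e) \lor c)):
            ((d \lor e) \lor c): β-rule — branch into (d \lor e)  //  c.
              branch 1.2.1.1 (add (d \lor e)):
                (d \lor e): β-rule — branch into d  //  e.
                  branch 1.2.1.1.1 (add d):
                    ○ open, literals {b=T, d=T}.
                  branch 1.2.1.1.2 (add e):
                    ○ open, literals {b=T, e=T}.
              branch 1.2.1.2 (add c):
                ○ open, literals {b=T, c=T}.
          branch 1.2.2 (add b):
            ○ open, literals {b=T}.
  branch 2 (add \lnot ((((d \leftrightarrow c) \to \lnot e) \lor (\lnot c \leftrightarrow \lnot d)) \to a)):
    \lnot ((((d \leftrightarrow c) \to \lnot e) \lor (\lnot c \leftrightarrow \lnot d)) \to a): α-rule — add (((d \leftrightarrow c) \to \lnot e) \lor (\lnot c \leftrightarrow \lnot d)), \lnot a.
    (((d \leftrightarrow c) \to \lnot e) \lor (\lnot c \leftrightarrow \lnot d)): β-rule — branch into ((d \leftrightarrow c) \to \lnot e)  //  (\lnot c \leftrightarrow \lnot d).
      branch 2.1 (add ((d \leftrightarrow c) \to \lnot e)):
        ((d \leftrightarrow c) \to \lnot e): β-rule — branch into \lnot (d \leftrightarrow c)  //  \lnot e.
          branch 2.1.1 (add \lnot (d \leftrightarrow c)):
            \lnot (d \leftrightarrow c): β-rule — branch into d, \lnot c  //  \lnot d, c.
              branch 2.1.1.1 (add d, \lnot c):
                ○ open, literals {a=F, c=F, d=T}.
              branch 2.1.1.2 (add \lnot d, c):
                ○ open, literals {a=F, c=T, d=F}.
          branch 2.1.2 (add \lnot e):
            ○ open, literals {a=F, e=F}.
      branch 2.2 (add (\lnot c \leftrightarrow \lnot d)):
        (\lnot c \leftrightarrow \lnot d): β-rule — branch into \lnot c, \lnot d  //  \lnot \lnot c, \lnot \lnot d.
          branch 2.2.1 (add \lnot c, \lnot d):
            ○ open, literals {a=F, c=F, d=F}.
          branch 2.2.2 (add \lnot \lnot c, \lnot \lnot d):
            ○ open, literals {a=F, c=T, d=T}.
0 branches closed, 13 open.
An open branch gives a satisfying assignment: a=T, d=T.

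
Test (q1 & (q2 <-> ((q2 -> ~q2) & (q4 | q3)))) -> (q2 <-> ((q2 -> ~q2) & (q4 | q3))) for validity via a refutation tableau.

Assume the negation and expand:
Initial set: {~((q1 & (q2 <-> ((q2 -> ~q2) & (q4 | q3)))) -> (q2 <-> ((q2 -> ~q2) & (q4 | q3))))}.
~((q1 & (q2 <-> ((q2 -> ~q2) & (q4 | q3)))) -> (q2 <-> ((q2 -> ~q2) & (q4 | q3)))): α-rule — add (q1 & (q2 <-> ((q2 -> ~q2) & (q4 | q3)))), ~(q2 <-> ((q2 -> ~q2) & (q4 | q3))).
(q1 & (q2 <-> ((q2 -> ~q2) & (q4 | q3)))): α-rule — add q1, (q2 <-> ((q2 -> ~q2) & (q4 | q3))).
~(q2 <-> ((q2 -> ~q2) & (q4 | q3))): β-rule — branch into q2, ~((q2 -> ~q2) & (q4 | q3))  //  ~q2, ((q2 -> ~q2) & (q4 | q3)).
  branch 1 (add q2, ~((q2 -> ~q2) & (q4 | q3))):
    (q2 <-> ((q2 -> ~q2) & (q4 | q3))): β-rule — branch into q2, ((q2 -> ~q2) & (q4 | q3))  //  ~q2, ~((q2 -> ~q2) & (q4 | q3)).
      branch 1.1 (add q2, ((q2 -> ~q2) & (q4 | q3))):
        ((q2 -> ~q2) & (q4 | q3)): α-rule — add (q2 -> ~q2), (q4 | q3).
        ~((q2 -> ~q2) & (q4 | q3)): β-rule — branch into ~(q2 -> ~q2)  //  ~(q4 | q3).
          branch 1.1.1 (add ~(q2 -> ~q2)):
            ~(q2 -> ~q2): α-rule — add q2, ~~q2.
            (q2 -> ~q2): β-rule — branch into ~q2  //  ~q2.
              branch 1.1.1.1 (add ~q2):
                × closes — contains both q2 and ~q2.
              branch 1.1.1.2 (add ~q2):
                × closes — contains both q2 and ~q2.
          branch 1.1.2 (add ~(q4 | q3)):
            ~(q4 | q3): α-rule — add ~q4, ~q3.
            (q2 -> ~q2): β-rule — branch into ~q2  //  ~q2.
              branch 1.1.2.1 (add ~q2):
                × closes — contains both q2 and ~q2.
              branch 1.1.2.2 (add ~q2):
                × closes — contains both q2 and ~q2.
      branch 1.2 (add ~q2, ~((q2 -> ~q2) & (q4 | q3))):
        × closes — contains both q2 and ~q2.
  branch 2 (add ~q2, ((q2 -> ~q2) & (q4 | q3))):
    ((q2 -> ~q2) & (q4 | q3)): α-rule — add (q2 -> ~q2), (q4 | q3).
    (q2 <-> ((q2 -> ~q2) & (q4 | q3))): β-rule — branch into q2, ((q2 -> ~q2) & (q4 | q3))  //  ~q2, ~((q2 -> ~q2) & (q4 | q3)).
      branch 2.1 (add q2, ((q2 -> ~q2) & (q4 | q3))):
        × closes — contains both q2 and ~q2.
      branch 2.2 (add ~q2, ~((q2 -> ~q2) & (q4 | q3))):
        (q2 -> ~q2): β-rule — branch into ~q2  //  ~q2.
          branch 2.2.1 (add ~q2):
            (q4 | q3): β-rule — branch into q4  //  q3.
              branch 2.2.1.1 (add q4):
                ~((q2 -> ~q2) & (q4 | q3)): β-rule — branch into ~(q2 -> ~q2)  //  ~(q4 | q3).
                  branch 2.2.1.1.1 (add ~(q2 -> ~q2)):
                    ~(q2 -> ~q2): α-rule — add q2, ~~q2.
                    × closes — contains both q2 and ~q2.
                  branch 2.2.1.1.2 (add ~(q4 | q3)):
                    ~(q4 | q3): α-rule — add ~q4, ~q3.
                    × closes — contains both q4 and ~q4.
              branch 2.2.1.2 (add q3):
                ~((q2 -> ~q2) & (q4 | q3)): β-rule — branch into ~(q2 -> ~q2)  //  ~(q4 | q3).
                  branch 2.2.1.2.1 (add ~(q2 -> ~q2)):
                    ~(q2 -> ~q2): α-rule — add q2, ~~q2.
                    × closes — contains both q2 and ~q2.
                  branch 2.2.1.2.2 (add ~(q4 | q3)):
                    ~(q4 | q3): α-rule — add ~q4, ~q3.
                    × closes — contains both q3 and ~q3.
          branch 2.2.2 (add ~q2):
            (q4 | q3): β-rule — branch into q4  //  q3.
              branch 2.2.2.1 (add q4):
                ~((q2 -> ~q2) & (q4 | q3)): β-rule — branch into ~(q2 -> ~q2)  //  ~(q4 | q3).
                  branch 2.2.2.1.1 (add ~(q2 -> ~q2)):
                    ~(q2 -> ~q2): α-rule — add q2, ~~q2.
                    × closes — contains both q2 and ~q2.
                  branch 2.2.2.1.2 (add ~(q4 | q3)):
                    ~(q4 | q3): α-rule — add ~q4, ~q3.
                    × closes — contains both q4 and ~q4.
              branch 2.2.2.2 (add q3):
                ~((q2 -> ~q2) & (q4 | q3)): β-rule — branch into ~(q2 -> ~q2)  //  ~(q4 | q3).
                  branch 2.2.2.2.1 (add ~(q2 -> ~q2)):
                    ~(q2 -> ~q2): α-rule — add q2, ~~q2.
                    × closes — contains both q2 and ~q2.
                  branch 2.2.2.2.2 (add ~(q4 | q3)):
                    ~(q4 | q3): α-rule — add ~q4, ~q3.
                    × closes — contains both q3 and ~q3.
All 14 branches close.
Every branch closed, so the negation is unsatisfiable and the formula is valid.

Valid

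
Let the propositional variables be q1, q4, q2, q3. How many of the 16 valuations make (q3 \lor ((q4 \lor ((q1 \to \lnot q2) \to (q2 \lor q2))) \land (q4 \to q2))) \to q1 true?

10

Initial set: {((q3 \lor ((q4 \lor ((q1 \to \lnot q2) \to (q2 \lor q2))) \land (q4 \to q2))) \to q1)}.
((q3 \lor ((q4 \lor ((q1 \to \lnot q2) \to (q2 \lor q2))) \land (q4 \to q2))) \to q1): β-rule — branch into \lnot (q3 \lor ((q4 \lor ((q1 \to \lnot q2) \to (q2 \lor q2))) \land (q4 \to q2)))  //  q1.
  branch 1 (add \lnot (q3 \lor ((q4 \lor ((q1 \to \lnot q2) \to (q2 \lor q2))) \land (q4 \to q2)))):
    \lnot (q3 \lor ((q4 \lor ((q1 \to \lnot q2) \to (q2 \lor q2))) \land (q4 \to q2))): α-rule — add \lnot q3, \lnot ((q4 \lor ((q1 \to \lnot q2) \to (q2 \lor q2))) \land (q4 \to q2)).
    \lnot ((q4 \lor ((q1 \to \lnot q2) \to (q2 \lor q2))) \land (q4 \to q2)): β-rule — branch into \lnot (q4 \lor ((q1 \to \lnot q2) \to (q2 \lor q2)))  //  \lnot (q4 \to q2).
      branch 1.1 (add \lnot (q4 \lor ((q1 \to \lnot q2) \to (q2 \lor q2)))):
        \lnot (q4 \lor ((q1 \to \lnot q2) \to (q2 \lor q2))): α-rule — add \lnot q4, \lnot ((q1 \to \lnot q2) \to (q2 \lor q2)).
        \lnot ((q1 \to \lnot q2) \to (q2 \lor q2)): α-rule — add (q1 \to \lnot q2), \lnot (q2 \lor q2).
        \lnot (q2 \lor q2): α-rule — add \lnot q2, \lnot q2.
        (q1 \to \lnot q2): β-rule — branch into \lnot q1  //  \lnot q2.
          branch 1.1.1 (add \lnot q1):
            ○ open, literals {q1=0, q2=0, q3=0, q4=0}.
          branch 1.1.2 (add \lnot q2):
            ○ open, literals {q2=0, q3=0, q4=0}.
      branch 1.2 (add \lnot (q4 \to q2)):
        \lnot (q4 \to q2): α-rule — add q4, \lnot q2.
        ○ open, literals {q2=0, q3=0, q4=1}.
  branch 2 (add q1):
    ○ open, literals {q1=1}.
0 branches closed, 4 open.
Each open branch fixes some atoms; the unmentioned ones are free. Counting distinct full assignments: branch {q1=0, q2=0, q3=0, q4=0} (none free) contributes 1 new; branch {q2=0, q3=0, q4=0} (q1) contributes 1 new; branch {q2=0, q3=0, q4=1} (q1) contributes 2 new; branch {q1=1} (q4, q2, q3) contributes 6 new. Total: 10.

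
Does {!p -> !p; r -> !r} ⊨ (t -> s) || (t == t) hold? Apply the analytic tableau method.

Initial set: {(!p -> !p); (r -> !r); !((t -> s) || (t == t))}.
!((t -> s) || (t == t)): α-rule — add !(t -> s), !(t == t).
!(t -> s): α-rule — add t, !s.
(!p -> !p): β-rule — branch into !!p  //  !p.
  branch 1 (add !!p):
    (r -> !r): β-rule — branch into !r  //  !r.
      branch 1.1 (add !r):
        !(t == t): β-rule — branch into t, !t  //  !t, t.
          branch 1.1.1 (add t, !t):
            × closes — contains both t and !t.
          branch 1.1.2 (add !t, t):
            × closes — contains both t and !t.
      branch 1.2 (add !r):
        !(t == t): β-rule — branch into t, !t  //  !t, t.
          branch 1.2.1 (add t, !t):
            × closes — contains both t and !t.
          branch 1.2.2 (add !t, t):
            × closes — contains both t and !t.
  branch 2 (add !p):
    (r -> !r): β-rule — branch into !r  //  !r.
      branch 2.1 (add !r):
        !(t == t): β-rule — branch into t, !t  //  !t, t.
          branch 2.1.1 (add t, !t):
            × closes — contains both t and !t.
          branch 2.1.2 (add !t, t):
            × closes — contains both t and !t.
      branch 2.2 (add !r):
        !(t == t): β-rule — branch into t, !t  //  !t, t.
          branch 2.2.1 (add t, !t):
            × closes — contains both t and !t.
          branch 2.2.2 (add !t, t):
            × closes — contains both t and !t.
All 8 branches close.
Every branch closed, so the premises entail the conclusion.

Yes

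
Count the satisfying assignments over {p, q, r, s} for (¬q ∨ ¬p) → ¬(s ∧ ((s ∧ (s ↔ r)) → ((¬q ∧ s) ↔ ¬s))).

12

Initial set: {((¬q ∨ ¬p) → ¬(s ∧ ((s ∧ (s ↔ r)) → ((¬q ∧ s) ↔ ¬s))))}.
((¬q ∨ ¬p) → ¬(s ∧ ((s ∧ (s ↔ r)) → ((¬q ∧ s) ↔ ¬s)))): β-rule — branch into ¬(¬q ∨ ¬p)  //  ¬(s ∧ ((s ∧ (s ↔ r)) → ((¬q ∧ s) ↔ ¬s))).
  branch 1 (add ¬(¬q ∨ ¬p)):
    ¬(¬q ∨ ¬p): α-rule — add ¬¬q, ¬¬p.
    ○ open, literals {p=1, q=1}.
  branch 2 (add ¬(s ∧ ((s ∧ (s ↔ r)) → ((¬q ∧ s) ↔ ¬s)))):
    ¬(s ∧ ((s ∧ (s ↔ r)) → ((¬q ∧ s) ↔ ¬s))): β-rule — branch into ¬s  //  ¬((s ∧ (s ↔ r)) → ((¬q ∧ s) ↔ ¬s)).
      branch 2.1 (add ¬s):
        ○ open, literals {s=0}.
      branch 2.2 (add ¬((s ∧ (s ↔ r)) → ((¬q ∧ s) ↔ ¬s))):
        ¬((s ∧ (s ↔ r)) → ((¬q ∧ s) ↔ ¬s)): α-rule — add (s ∧ (s ↔ r)), ¬((¬q ∧ s) ↔ ¬s).
        (s ∧ (s ↔ r)): α-rule — add s, (s ↔ r).
        ¬((¬q ∧ s) ↔ ¬s): β-rule — branch into (¬q ∧ s), ¬¬s  //  ¬(¬q ∧ s), ¬s.
          branch 2.2.1 (add (¬q ∧ s), ¬¬s):
            (¬q ∧ s): α-rule — add ¬q, s.
            (s ↔ r): β-rule — branch into s, r  //  ¬s, ¬r.
              branch 2.2.1.1 (add s, r):
                ○ open, literals {q=0, r=1, s=1}.
              branch 2.2.1.2 (add ¬s, ¬r):
                × closes — contains both s and ¬s.
          branch 2.2.2 (add ¬(¬q ∧ s), ¬s):
            × closes — contains both s and ¬s.
2 branches closed, 3 open.
Each open branch fixes some atoms; the unmentioned ones are free. Counting distinct full assignments: branch {p=1, q=1} (r, s) contributes 4 new; branch {s=0} (p, q, r) contributes 6 new; branch {q=0, r=1, s=1} (p) contributes 2 new. Total: 12.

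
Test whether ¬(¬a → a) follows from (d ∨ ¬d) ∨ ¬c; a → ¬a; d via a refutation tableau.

Initial set: {((d ∨ ¬d) ∨ ¬c); (a → ¬a); d; ¬¬(¬a → a)}.
((d ∨ ¬d) ∨ ¬c): β-rule — branch into (d ∨ ¬d)  //  ¬c.
  branch 1 (add (d ∨ ¬d)):
    (a → ¬a): β-rule — branch into ¬a  //  ¬a.
      branch 1.1 (add ¬a):
        ¬¬(¬a → a): β-rule — branch into ¬¬a  //  a.
          branch 1.1.1 (add ¬¬a):
            × closes — contains both a and ¬a.
          branch 1.1.2 (add a):
            × closes — contains both a and ¬a.
      branch 1.2 (add ¬a):
        ¬¬(¬a → a): β-rule — branch into ¬¬a  //  a.
          branch 1.2.1 (add ¬¬a):
            × closes — contains both a and ¬a.
          branch 1.2.2 (add a):
            × closes — contains both a and ¬a.
  branch 2 (add ¬c):
    (a → ¬a): β-rule — branch into ¬a  //  ¬a.
      branch 2.1 (add ¬a):
        ¬¬(¬a → a): β-rule — branch into ¬¬a  //  a.
          branch 2.1.1 (add ¬¬a):
            × closes — contains both a and ¬a.
          branch 2.1.2 (add a):
            × closes — contains both a and ¬a.
      branch 2.2 (add ¬a):
        ¬¬(¬a → a): β-rule — branch into ¬¬a  //  a.
          branch 2.2.1 (add ¬¬a):
            × closes — contains both a and ¬a.
          branch 2.2.2 (add a):
            × closes — contains both a and ¬a.
All 8 branches close.
Every branch closed, so the premises entail the conclusion.

Yes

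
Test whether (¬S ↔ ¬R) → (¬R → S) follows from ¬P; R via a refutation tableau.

Yes

Initial set: {¬P; R; ¬((¬S ↔ ¬R) → (¬R → S))}.
¬((¬S ↔ ¬R) → (¬R → S)): α-rule — add (¬S ↔ ¬R), ¬(¬R → S).
¬(¬R → S): α-rule — add ¬R, ¬S.
× closes — contains both R and ¬R.
All 1 branch closes.
Every branch closed, so the premises entail the conclusion.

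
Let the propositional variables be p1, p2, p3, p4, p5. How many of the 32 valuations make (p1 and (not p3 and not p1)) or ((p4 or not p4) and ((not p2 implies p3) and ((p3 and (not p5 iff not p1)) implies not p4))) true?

20

Initial set: {((p1 and (not p3 and not p1)) or ((p4 or not p4) and ((not p2 implies p3) and ((p3 and (not p5 iff not p1)) implies not p4))))}.
((p1 and (not p3 and not p1)) or ((p4 or not p4) and ((not p2 implies p3) and ((p3 and (not p5 iff not p1)) implies not p4)))): β-rule — branch into (p1 and (not p3 and not p1))  //  ((p4 or not p4) and ((not p2 implies p3) and ((p3 and (not p5 iff not p1)) implies not p4))).
  branch 1 (add (p1 and (not p3 and not p1))):
    (p1 and (not p3 and not p1)): α-rule — add p1, (not p3 and not p1).
    (not p3 and not p1): α-rule — add not p3, not p1.
    × closes — contains both p1 and not p1.
  branch 2 (add ((p4 or not p4) and ((not p2 implies p3) and ((p3 and (not p5 iff not p1)) implies not p4)))):
    ((p4 or not p4) and ((not p2 implies p3) and ((p3 and (not p5 iff not p1)) implies not p4))): α-rule — add (p4 or not p4), ((not p2 implies p3) and ((p3 and (not p5 iff not p1)) implies not p4)).
    ((not p2 implies p3) and ((p3 and (not p5 iff not p1)) implies not p4)): α-rule — add (not p2 implies p3), ((p3 and (not p5 iff not p1)) implies not p4).
    (p4 or not p4): β-rule — branch into p4  //  not p4.
      branch 2.1 (add p4):
        (not p2 implies p3): β-rule — branch into not not p2  //  p3.
          branch 2.1.1 (add not not p2):
            ((p3 and (not p5 iff not p1)) implies not p4): β-rule — branch into not (p3 and (not p5 iff not p1))  //  not p4.
              branch 2.1.1.1 (add not (p3 and (not p5 iff not p1))):
                not (p3 and (not p5 iff not p1)): β-rule — branch into not p3  //  not (not p5 iff not p1).
                  branch 2.1.1.1.1 (add not p3):
                    ○ open, literals {p2=1, p3=0, p4=1}.
                  branch 2.1.1.1.2 (add not (not p5 iff not p1)):
                    not (not p5 iff not p1): β-rule — branch into not p5, not not p1  //  not not p5, not p1.
                      branch 2.1.1.1.2.1 (add not p5, not not p1):
                        ○ open, literals {p1=1, p2=1, p4=1, p5=0}.
                      branch 2.1.1.1.2.2 (add not not p5, not p1):
                        ○ open, literals {p1=0, p2=1, p4=1, p5=1}.
              branch 2.1.1.2 (add not p4):
                × closes — contains both p4 and not p4.
          branch 2.1.2 (add p3):
            ((p3 and (not p5 iff not p1)) implies not p4): β-rule — branch into not (p3 and (not p5 iff not p1))  //  not p4.
              branch 2.1.2.1 (add not (p3 and (not p5 iff not p1))):
                not (p3 and (not p5 iff not p1)): β-rule — branch into not p3  //  not (not p5 iff not p1).
                  branch 2.1.2.1.1 (add not p3):
                    × closes — contains both p3 and not p3.
                  branch 2.1.2.1.2 (add not (not p5 iff not p1)):
                    not (not p5 iff not p1): β-rule — branch into not p5, not not p1  //  not not p5, not p1.
                      branch 2.1.2.1.2.1 (add not p5, not not p1):
                        ○ open, literals {p1=1, p3=1, p4=1, p5=0}.
                      branch 2.1.2.1.2.2 (add not not p5, not p1):
                        ○ open, literals {p1=0, p3=1, p4=1, p5=1}.
              branch 2.1.2.2 (add not p4):
                × closes — contains both p4 and not p4.
      branch 2.2 (add not p4):
        (not p2 implies p3): β-rule — branch into not not p2  //  p3.
          branch 2.2.1 (add not not p2):
            ((p3 and (not p5 iff not p1)) implies not p4): β-rule — branch into not (p3 and (not p5 iff not p1))  //  not p4.
              branch 2.2.1.1 (add not (p3 and (not p5 iff not p1))):
                not (p3 and (not p5 iff not p1)): β-rule — branch into not p3  //  not (not p5 iff not p1).
                  branch 2.2.1.1.1 (add not p3):
                    ○ open, literals {p2=1, p3=0, p4=0}.
                  branch 2.2.1.1.2 (add not (not p5 iff not p1)):
                    not (not p5 iff not p1): β-rule — branch into not p5, not not p1  //  not not p5, not p1.
                      branch 2.2.1.1.2.1 (add not p5, not not p1):
                        ○ open, literals {p1=1, p2=1, p4=0, p5=0}.
                      branch 2.2.1.1.2.2 (add not not p5, not p1):
                        ○ open, literals {p1=0, p2=1, p4=0, p5=1}.
              branch 2.2.1.2 (add not p4):
                ○ open, literals {p2=1, p4=0}.
          branch 2.2.2 (add p3):
            ((p3 and (not p5 iff not p1)) implies not p4): β-rule — branch into not (p3 and (not p5 iff not p1))  //  not p4.
              branch 2.2.2.1 (add not (p3 and (not p5 iff not p1))):
                not (p3 and (not p5 iff not p1)): β-rule — branch into not p3  //  not (not p5 iff not p1).
                  branch 2.2.2.1.1 (add not p3):
                    × closes — contains both p3 and not p3.
                  branch 2.2.2.1.2 (add not (not p5 iff not p1)):
                    not (not p5 iff not p1): β-rule — branch into not p5, not not p1  //  not not p5, not p1.
                      branch 2.2.2.1.2.1 (add not p5, not not p1):
                        ○ open, literals {p1=1, p3=1, p4=0, p5=0}.
                      branch 2.2.2.1.2.2 (add not not p5, not p1):
                        ○ open, literals {p1=0, p3=1, p4=0, p5=1}.
              branch 2.2.2.2 (add not p4):
                ○ open, literals {p3=1, p4=0}.
5 branches closed, 12 open.
Each open branch fixes some atoms; the unmentioned ones are free. Counting distinct full assignments: branch {p2=1, p3=0, p4=1} (p1, p5) contributes 4 new; branch {p1=1, p2=1, p4=1, p5=0} (p3) contributes 1 new; branch {p1=0, p2=1, p4=1, p5=1} (p3) contributes 1 new; branch {p1=1, p3=1, p4=1, p5=0} (p2) contributes 1 new; branch {p1=0, p3=1, p4=1, p5=1} (p2) contributes 1 new; branch {p2=1, p3=0, p4=0} (p1, p5) contributes 4 new; branch {p1=1, p2=1, p4=0, p5=0} (p3) contributes 1 new; branch {p1=0, p2=1, p4=0, p5=1} (p3) contributes 1 new; branch {p2=1, p4=0} (p1, p3, p5) contributes 2 new; branch {p1=1, p3=1, p4=0, p5=0} (p2) contributes 1 new; branch {p1=0, p3=1, p4=0, p5=1} (p2) contributes 1 new; branch {p3=1, p4=0} (p1, p2, p5) contributes 2 new. Total: 20.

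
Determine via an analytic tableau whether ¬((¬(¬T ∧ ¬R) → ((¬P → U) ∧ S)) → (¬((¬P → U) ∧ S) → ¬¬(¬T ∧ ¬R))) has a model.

Unsatisfiable

Initial set: {¬((¬(¬T ∧ ¬R) → ((¬P → U) ∧ S)) → (¬((¬P → U) ∧ S) → ¬¬(¬T ∧ ¬R)))}.
¬((¬(¬T ∧ ¬R) → ((¬P → U) ∧ S)) → (¬((¬P → U) ∧ S) → ¬¬(¬T ∧ ¬R))): α-rule — add (¬(¬T ∧ ¬R) → ((¬P → U) ∧ S)), ¬(¬((¬P → U) ∧ S) → ¬¬(¬T ∧ ¬R)).
¬(¬((¬P → U) ∧ S) → ¬¬(¬T ∧ ¬R)): α-rule — add ¬((¬P → U) ∧ S), ¬¬¬(¬T ∧ ¬R).
¬¬¬(¬T ∧ ¬R): drop double negation, giving ¬(¬T ∧ ¬R).
(¬(¬T ∧ ¬R) → ((¬P → U) ∧ S)): β-rule — branch into ¬¬(¬T ∧ ¬R)  //  ((¬P → U) ∧ S).
  branch 1 (add ¬¬(¬T ∧ ¬R)):
    ¬¬(¬T ∧ ¬R): α-rule — add ¬T, ¬R.
    ¬((¬P → U) ∧ S): β-rule — branch into ¬(¬P → U)  //  ¬S.
      branch 1.1 (add ¬(¬P → U)):
        ¬(¬P → U): α-rule — add ¬P, ¬U.
        ¬(¬T ∧ ¬R): β-rule — branch into ¬¬T  //  ¬¬R.
          branch 1.1.1 (add ¬¬T):
            × closes — contains both T and ¬T.
          branch 1.1.2 (add ¬¬R):
            × closes — contains both R and ¬R.
      branch 1.2 (add ¬S):
        ¬(¬T ∧ ¬R): β-rule — branch into ¬¬T  //  ¬¬R.
          branch 1.2.1 (add ¬¬T):
            × closes — contains both T and ¬T.
          branch 1.2.2 (add ¬¬R):
            × closes — contains both R and ¬R.
  branch 2 (add ((¬P → U) ∧ S)):
    ((¬P → U) ∧ S): α-rule — add (¬P → U), S.
    ¬((¬P → U) ∧ S): β-rule — branch into ¬(¬P → U)  //  ¬S.
      branch 2.1 (add ¬(¬P → U)):
        ¬(¬P → U): α-rule — add ¬P, ¬U.
        ¬(¬T ∧ ¬R): β-rule — branch into ¬¬T  //  ¬¬R.
          branch 2.1.1 (add ¬¬T):
            (¬P → U): β-rule — branch into ¬¬P  //  U.
              branch 2.1.1.1 (add ¬¬P):
                × closes — contains both P and ¬P.
              branch 2.1.1.2 (add U):
                × closes — contains both U and ¬U.
          branch 2.1.2 (add ¬¬R):
            (¬P → U): β-rule — branch into ¬¬P  //  U.
              branch 2.1.2.1 (add ¬¬P):
                × closes — contains both P and ¬P.
              branch 2.1.2.2 (add U):
                × closes — contains both U and ¬U.
      branch 2.2 (add ¬S):
        × closes — contains both S and ¬S.
All 9 branches close.
Every branch closed; the formula is unsatisfiable.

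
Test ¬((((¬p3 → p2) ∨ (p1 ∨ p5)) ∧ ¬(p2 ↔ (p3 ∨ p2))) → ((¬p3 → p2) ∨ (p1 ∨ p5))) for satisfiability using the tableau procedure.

Unsatisfiable

Initial set: {¬((((¬p3 → p2) ∨ (p1 ∨ p5)) ∧ ¬(p2 ↔ (p3 ∨ p2))) → ((¬p3 → p2) ∨ (p1 ∨ p5)))}.
¬((((¬p3 → p2) ∨ (p1 ∨ p5)) ∧ ¬(p2 ↔ (p3 ∨ p2))) → ((¬p3 → p2) ∨ (p1 ∨ p5))): α-rule — add (((¬p3 → p2) ∨ (p1 ∨ p5)) ∧ ¬(p2 ↔ (p3 ∨ p2))), ¬((¬p3 → p2) ∨ (p1 ∨ p5)).
(((¬p3 → p2) ∨ (p1 ∨ p5)) ∧ ¬(p2 ↔ (p3 ∨ p2))): α-rule — add ((¬p3 → p2) ∨ (p1 ∨ p5)), ¬(p2 ↔ (p3 ∨ p2)).
¬((¬p3 → p2) ∨ (p1 ∨ p5)): α-rule — add ¬(¬p3 → p2), ¬(p1 ∨ p5).
¬(¬p3 → p2): α-rule — add ¬p3, ¬p2.
¬(p1 ∨ p5): α-rule — add ¬p1, ¬p5.
((¬p3 → p2) ∨ (p1 ∨ p5)): β-rule — branch into (¬p3 → p2)  //  (p1 ∨ p5).
  branch 1 (add (¬p3 → p2)):
    ¬(p2 ↔ (p3 ∨ p2)): β-rule — branch into p2, ¬(p3 ∨ p2)  //  ¬p2, (p3 ∨ p2).
      branch 1.1 (add p2, ¬(p3 ∨ p2)):
        × closes — contains both p2 and ¬p2.
      branch 1.2 (add ¬p2, (p3 ∨ p2)):
        (¬p3 → p2): β-rule — branch into ¬¬p3  //  p2.
          branch 1.2.1 (add ¬¬p3):
            × closes — contains both p3 and ¬p3.
          branch 1.2.2 (add p2):
            × closes — contains both p2 and ¬p2.
  branch 2 (add (p1 ∨ p5)):
    ¬(p2 ↔ (p3 ∨ p2)): β-rule — branch into p2, ¬(p3 ∨ p2)  //  ¬p2, (p3 ∨ p2).
      branch 2.1 (add p2, ¬(p3 ∨ p2)):
        × closes — contains both p2 and ¬p2.
      branch 2.2 (add ¬p2, (p3 ∨ p2)):
        (p1 ∨ p5): β-rule — branch into p1  //  p5.
          branch 2.2.1 (add p1):
            × closes — contains both p1 and ¬p1.
          branch 2.2.2 (add p5):
            × closes — contains both p5 and ¬p5.
All 6 branches close.
Every branch closed; the formula is unsatisfiable.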